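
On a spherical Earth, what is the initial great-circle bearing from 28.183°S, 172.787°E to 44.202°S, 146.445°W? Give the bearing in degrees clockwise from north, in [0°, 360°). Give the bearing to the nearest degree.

127°

Δλ = -146.445 − 172.787 = -319.232°; wrapped into (−180°, 180°]: 40.768°.
θ = atan2( sin Δλ · cos φ₂ , cos φ₁ · sin φ₂ − sin φ₁ · cos φ₂ · cos Δλ )
  = atan2(0.46813, -0.35811) = 127.415° → normalised to [0°, 360°): 127.415°.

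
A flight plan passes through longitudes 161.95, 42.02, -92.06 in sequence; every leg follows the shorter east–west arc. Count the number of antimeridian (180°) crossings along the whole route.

0

Leg 1: +161.95° → +42.02°, shortest Δλ = -119.93° (west) — does not cross 180°.
Leg 2: +42.02° → -92.06°, shortest Δλ = -134.08° (west) — does not cross 180°.
Total crossings: 0.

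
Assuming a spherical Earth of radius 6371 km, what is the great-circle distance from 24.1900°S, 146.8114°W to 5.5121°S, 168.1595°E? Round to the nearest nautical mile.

2826 nmi

Δλ = 168.1595 − -146.8114 = 314.9709°; wrapped into (−180°, 180°]: -45.0291°.
Δφ = -5.5121 − -24.1900 = 18.6779°.
a = sin²(Δφ/2) + cos φ₁ · cos φ₂ · sin²(Δλ/2) = 0.159466.
c = 2·atan2(√a, √(1−a)) = 0.82158 rad → d = 6371·c ≈ 5234.26 km ≈ 2826.27 nmi.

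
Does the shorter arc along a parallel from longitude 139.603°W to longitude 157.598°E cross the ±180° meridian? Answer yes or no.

Naïve |157.598 − -139.603| = 297.201° > 180°, so the shorter arc goes the other way round — across 180°.
Signed shortest Δλ = ((157.598 − -139.603 + 180) mod 360) − 180 = -62.799°.
Going west by 62.799° from -139.603° passes through 180° before reaching +157.598°.

Yes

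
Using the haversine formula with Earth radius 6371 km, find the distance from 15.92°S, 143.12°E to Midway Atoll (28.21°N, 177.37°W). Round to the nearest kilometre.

6493 km

Δλ = -177.37 − 143.12 = -320.49°; wrapped into (−180°, 180°]: 39.51°.
Δφ = 28.21 − -15.92 = 44.13°.
a = sin²(Δφ/2) + cos φ₁ · cos φ₂ · sin²(Δλ/2) = 0.237931.
c = 2·atan2(√a, √(1−a)) = 1.01909 rad → d = 6371·c ≈ 6492.65 km.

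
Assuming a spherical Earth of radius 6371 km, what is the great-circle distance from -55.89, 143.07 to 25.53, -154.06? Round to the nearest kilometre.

10813 km

Δλ = -154.06 − 143.07 = -297.13°; wrapped into (−180°, 180°]: 62.87°.
Δφ = 25.53 − -55.89 = 81.42°.
a = sin²(Δφ/2) + cos φ₁ · cos φ₂ · sin²(Δλ/2) = 0.563042.
c = 2·atan2(√a, √(1−a)) = 1.69722 rad → d = 6371·c ≈ 10812.97 km.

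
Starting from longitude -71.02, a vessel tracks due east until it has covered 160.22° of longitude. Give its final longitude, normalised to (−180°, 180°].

Start at -71.02°; shift +160.22° → +89.20°.
+89.20° already lies in (−180°, 180°].

+89.20°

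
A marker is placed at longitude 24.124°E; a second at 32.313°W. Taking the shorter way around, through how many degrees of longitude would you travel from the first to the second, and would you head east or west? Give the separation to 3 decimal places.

Raw difference: -32.313 − 24.124 = -56.437°.
Normalise into (−180°, 180°]: -56.437° stays -56.437°.
Negative ⇒ the second point lies to the west; separation 56.437°.

56.437° west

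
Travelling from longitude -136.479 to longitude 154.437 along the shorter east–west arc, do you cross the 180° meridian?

Naïve |154.437 − -136.479| = 290.916° > 180°, so the shorter arc goes the other way round — across 180°.
Signed shortest Δλ = ((154.437 − -136.479 + 180) mod 360) − 180 = -69.084°.
Going west by 69.084° from -136.479° passes through 180° before reaching +154.437°.

Yes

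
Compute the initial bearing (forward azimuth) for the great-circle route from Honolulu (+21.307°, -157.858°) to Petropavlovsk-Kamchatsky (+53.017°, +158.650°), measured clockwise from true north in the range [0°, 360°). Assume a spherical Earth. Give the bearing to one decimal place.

Δλ = 158.650 − -157.858 = 316.508°; wrapped into (−180°, 180°]: -43.492°.
θ = atan2( sin Δλ · cos φ₂ , cos φ₁ · sin φ₂ − sin φ₁ · cos φ₂ · cos Δλ )
  = atan2(-0.41404, 0.58563) = -35.260° → normalised to [0°, 360°): 324.740°.

324.7°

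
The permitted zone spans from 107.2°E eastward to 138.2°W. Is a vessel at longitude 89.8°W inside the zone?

Band width going east from +107.2° to -138.2°: ((-138.2 − 107.2) mod 360) = 114.6°.
Offset of -89.8° east of the west edge: ((-89.8 − 107.2) mod 360) = 163.0°.
163.0° > 114.6° ⇒ outside.

No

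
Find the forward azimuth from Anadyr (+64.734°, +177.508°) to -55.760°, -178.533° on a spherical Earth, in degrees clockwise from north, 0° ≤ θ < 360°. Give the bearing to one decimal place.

Δλ = -178.533 − 177.508 = -356.041°; wrapped into (−180°, 180°]: 3.959°.
θ = atan2( sin Δλ · cos φ₂ , cos φ₁ · sin φ₂ − sin φ₁ · cos φ₂ · cos Δλ )
  = atan2(0.03885, -0.86047) = 177.415° → normalised to [0°, 360°): 177.415°.

177.4°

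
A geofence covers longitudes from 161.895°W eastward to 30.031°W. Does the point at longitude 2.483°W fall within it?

Band width going east from -161.895° to -30.031°: ((-30.031 − -161.895) mod 360) = 131.864°.
Offset of -2.483° east of the west edge: ((-2.483 − -161.895) mod 360) = 159.412°.
159.412° > 131.864° ⇒ outside.

No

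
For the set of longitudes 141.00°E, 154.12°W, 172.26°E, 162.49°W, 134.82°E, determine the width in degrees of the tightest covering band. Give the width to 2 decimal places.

Sort the longitudes: -162.49°, -154.12°, +134.82°, +141.00°, +172.26°.
Eastward gaps between consecutive values (wrapping around): 8.37°, 288.94°, 6.18°, 31.26°, 25.25°.
Largest gap = 288.94° ⇒ minimal covering band is its complement: 360° − 288.94° = 71.06°.
Band runs from +134.82° eastward to -154.12°, crossing the antimeridian.

71.06°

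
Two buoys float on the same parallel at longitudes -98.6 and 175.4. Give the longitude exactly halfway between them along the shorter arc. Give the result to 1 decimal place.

Signed shortest Δλ from -98.6° to +175.4° is -86.0°.
Midpoint longitude = -98.6° + (-86.0°)/2 = -98.6° − 43.0° = -141.6°.
(The naïve average (-98.6 + +175.4)/2 = 38.4° is on the wrong side of the globe.)

-141.6°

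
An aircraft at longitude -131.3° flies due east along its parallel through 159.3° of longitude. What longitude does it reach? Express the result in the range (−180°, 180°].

Start at -131.3°; shift +159.3° → +28.0°.
+28.0° already lies in (−180°, 180°].

+28.0°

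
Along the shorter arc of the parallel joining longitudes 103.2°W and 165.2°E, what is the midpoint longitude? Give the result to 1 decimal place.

Signed shortest Δλ from -103.2° to +165.2° is -91.6°.
Midpoint longitude = -103.2° + (-91.6°)/2 = -103.2° − 45.8° = -149.0°.
(The naïve average (-103.2 + +165.2)/2 = 31.0° is on the wrong side of the globe.)

149.0°W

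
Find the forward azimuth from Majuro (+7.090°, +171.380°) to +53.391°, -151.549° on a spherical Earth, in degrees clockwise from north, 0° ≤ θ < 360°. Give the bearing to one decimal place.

Δλ = -151.549 − 171.380 = -322.929°; wrapped into (−180°, 180°]: 37.071°.
θ = atan2( sin Δλ · cos φ₂ , cos φ₁ · sin φ₂ − sin φ₁ · cos φ₂ · cos Δλ )
  = atan2(0.35948, 0.73786) = 25.975° → normalised to [0°, 360°): 25.975°.

26.0°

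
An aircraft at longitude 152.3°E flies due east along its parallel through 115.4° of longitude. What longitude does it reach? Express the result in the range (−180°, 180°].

92.3°W

Start at +152.3°; shift +115.4° → +267.7°.
+267.7° lies outside (−180°, 180°]; subtract 360° → -92.3°.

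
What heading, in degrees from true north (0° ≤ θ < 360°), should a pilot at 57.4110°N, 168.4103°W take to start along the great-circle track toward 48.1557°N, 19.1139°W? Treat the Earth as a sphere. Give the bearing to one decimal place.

21.1°

Δλ = -19.1139 − -168.4103 = 149.2964°.
θ = atan2( sin Δλ · cos φ₂ , cos φ₁ · sin φ₂ − sin φ₁ · cos φ₂ · cos Δλ )
  = atan2(0.34062, 0.88453) = 21.061° → normalised to [0°, 360°): 21.061°.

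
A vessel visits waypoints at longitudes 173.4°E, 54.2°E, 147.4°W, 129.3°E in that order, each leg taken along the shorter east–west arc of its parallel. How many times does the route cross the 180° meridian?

2

Leg 1: +173.4° → +54.2°, shortest Δλ = -119.2° (west) — does not cross 180°.
Leg 2: +54.2° → -147.4°, shortest Δλ = 158.4° (east) — crosses 180°.
Leg 3: -147.4° → +129.3°, shortest Δλ = -83.3° (west) — crosses 180°.
Total crossings: 2.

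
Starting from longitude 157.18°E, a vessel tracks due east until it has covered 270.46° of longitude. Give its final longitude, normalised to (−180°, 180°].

67.64°E

Start at +157.18°; shift +270.46° → +427.64°.
+427.64° lies outside (−180°, 180°]; subtract 360° → +67.64°.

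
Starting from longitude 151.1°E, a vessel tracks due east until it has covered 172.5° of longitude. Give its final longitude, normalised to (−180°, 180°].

Start at +151.1°; shift +172.5° → +323.6°.
+323.6° lies outside (−180°, 180°]; subtract 360° → -36.4°.

36.4°W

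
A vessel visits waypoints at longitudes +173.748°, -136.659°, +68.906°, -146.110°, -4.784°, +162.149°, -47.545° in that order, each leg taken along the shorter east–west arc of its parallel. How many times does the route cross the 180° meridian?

4

Leg 1: +173.748° → -136.659°, shortest Δλ = 49.593° (east) — crosses 180°.
Leg 2: -136.659° → +68.906°, shortest Δλ = -154.435° (west) — crosses 180°.
Leg 3: +68.906° → -146.110°, shortest Δλ = 144.984° (east) — crosses 180°.
Leg 4: -146.110° → -4.784°, shortest Δλ = 141.326° (east) — does not cross 180°.
Leg 5: -4.784° → +162.149°, shortest Δλ = 166.933° (east) — does not cross 180°.
Leg 6: +162.149° → -47.545°, shortest Δλ = 150.306° (east) — crosses 180°.
Total crossings: 4.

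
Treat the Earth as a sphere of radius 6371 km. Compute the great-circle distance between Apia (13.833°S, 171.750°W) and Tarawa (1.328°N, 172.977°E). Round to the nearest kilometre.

Δλ = 172.977 − -171.750 = 344.727°; wrapped into (−180°, 180°]: -15.273°.
Δφ = 1.328 − -13.833 = 15.161°.
a = sin²(Δφ/2) + cos φ₁ · cos φ₂ · sin²(Δλ/2) = 0.034545.
c = 2·atan2(√a, √(1−a)) = 0.37390 rad → d = 6371·c ≈ 2382.12 km.

2382 km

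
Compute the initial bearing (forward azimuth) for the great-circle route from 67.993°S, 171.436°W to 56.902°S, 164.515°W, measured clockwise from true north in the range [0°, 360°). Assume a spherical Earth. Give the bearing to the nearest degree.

19°

Δλ = -164.515 − -171.436 = 6.921°.
θ = atan2( sin Δλ · cos φ₂ , cos φ₁ · sin φ₂ − sin φ₁ · cos φ₂ · cos Δλ )
  = atan2(0.06580, 0.18868) = 19.226° → normalised to [0°, 360°): 19.226°.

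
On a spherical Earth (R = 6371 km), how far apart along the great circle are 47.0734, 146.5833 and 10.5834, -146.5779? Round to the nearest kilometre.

Δλ = -146.5779 − 146.5833 = -293.1612°; wrapped into (−180°, 180°]: 66.8388°.
Δφ = 10.5834 − 47.0734 = -36.4900°.
a = sin²(Δφ/2) + cos φ₁ · cos φ₂ · sin²(Δλ/2) = 0.301098.
c = 2·atan2(√a, √(1−a)) = 1.16168 rad → d = 6371·c ≈ 7401.03 km.

7401 km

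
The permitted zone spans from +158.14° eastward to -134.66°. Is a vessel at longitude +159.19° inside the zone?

Band width going east from +158.14° to -134.66°: ((-134.66 − 158.14) mod 360) = 67.20°.
Offset of +159.19° east of the west edge: ((159.19 − 158.14) mod 360) = 1.05°.
1.05° ≤ 67.20° ⇒ inside.

Yes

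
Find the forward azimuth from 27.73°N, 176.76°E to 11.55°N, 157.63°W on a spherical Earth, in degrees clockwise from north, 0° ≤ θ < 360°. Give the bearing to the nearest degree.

Δλ = -157.63 − 176.76 = -334.39°; wrapped into (−180°, 180°]: 25.61°.
θ = atan2( sin Δλ · cos φ₂ , cos φ₁ · sin φ₂ − sin φ₁ · cos φ₂ · cos Δλ )
  = atan2(0.42349, -0.23387) = 118.909° → normalised to [0°, 360°): 118.909°.

119°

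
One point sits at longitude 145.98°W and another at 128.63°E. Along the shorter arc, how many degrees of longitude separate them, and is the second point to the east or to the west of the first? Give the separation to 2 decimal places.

85.39° west

Raw difference: 128.63 − -145.98 = 274.61°.
Normalise into (−180°, 180°]: 274.61° − 360° = -85.39°.
Negative ⇒ the second point lies to the west; separation 85.39°.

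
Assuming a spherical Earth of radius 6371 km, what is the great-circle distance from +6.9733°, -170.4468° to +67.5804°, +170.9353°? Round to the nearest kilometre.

6883 km

Δλ = 170.9353 − -170.4468 = 341.3821°; wrapped into (−180°, 180°]: -18.6179°.
Δφ = 67.5804 − 6.9733 = 60.6071°.
a = sin²(Δφ/2) + cos φ₁ · cos φ₂ · sin²(Δλ/2) = 0.264508.
c = 2·atan2(√a, √(1−a)) = 1.08039 rad → d = 6371·c ≈ 6883.16 km.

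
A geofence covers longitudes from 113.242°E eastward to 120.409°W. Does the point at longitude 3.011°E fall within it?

Band width going east from +113.242° to -120.409°: ((-120.409 − 113.242) mod 360) = 126.349°.
Offset of +3.011° east of the west edge: ((3.011 − 113.242) mod 360) = 249.769°.
249.769° > 126.349° ⇒ outside.

No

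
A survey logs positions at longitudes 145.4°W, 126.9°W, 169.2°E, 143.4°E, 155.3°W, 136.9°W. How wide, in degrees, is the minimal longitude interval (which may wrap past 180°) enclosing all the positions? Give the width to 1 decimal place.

Sort the longitudes: -155.3°, -145.4°, -136.9°, -126.9°, +143.4°, +169.2°.
Eastward gaps between consecutive values (wrapping around): 9.9°, 8.5°, 10.0°, 270.3°, 25.8°, 35.5°.
Largest gap = 270.3° ⇒ minimal covering band is its complement: 360° − 270.3° = 89.7°.
Band runs from +143.4° eastward to -126.9°, crossing the antimeridian.

89.7°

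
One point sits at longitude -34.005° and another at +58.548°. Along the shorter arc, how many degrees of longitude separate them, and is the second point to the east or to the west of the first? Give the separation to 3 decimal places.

Raw difference: 58.548 − -34.005 = 92.553°.
Normalise into (−180°, 180°]: 92.553° stays 92.553°.
Positive ⇒ the second point lies to the east; separation 92.553°.

92.553° east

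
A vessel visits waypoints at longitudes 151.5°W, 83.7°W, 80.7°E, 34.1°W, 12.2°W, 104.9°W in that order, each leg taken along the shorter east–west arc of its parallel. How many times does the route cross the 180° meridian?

0

Leg 1: -151.5° → -83.7°, shortest Δλ = 67.8° (east) — does not cross 180°.
Leg 2: -83.7° → +80.7°, shortest Δλ = 164.4° (east) — does not cross 180°.
Leg 3: +80.7° → -34.1°, shortest Δλ = -114.8° (west) — does not cross 180°.
Leg 4: -34.1° → -12.2°, shortest Δλ = 21.9° (east) — does not cross 180°.
Leg 5: -12.2° → -104.9°, shortest Δλ = -92.7° (west) — does not cross 180°.
Total crossings: 0.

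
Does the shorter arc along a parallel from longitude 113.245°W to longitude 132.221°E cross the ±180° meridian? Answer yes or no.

Yes

Naïve |132.221 − -113.245| = 245.466° > 180°, so the shorter arc goes the other way round — across 180°.
Signed shortest Δλ = ((132.221 − -113.245 + 180) mod 360) − 180 = -114.534°.
Going west by 114.534° from -113.245° passes through 180° before reaching +132.221°.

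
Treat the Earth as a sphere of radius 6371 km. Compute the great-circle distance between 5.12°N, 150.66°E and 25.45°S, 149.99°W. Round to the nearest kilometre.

Δλ = -149.99 − 150.66 = -300.65°; wrapped into (−180°, 180°]: 59.35°.
Δφ = -25.45 − 5.12 = -30.57°.
a = sin²(Δφ/2) + cos φ₁ · cos φ₂ · sin²(Δλ/2) = 0.289932.
c = 2·atan2(√a, √(1−a)) = 1.13720 rad → d = 6371·c ≈ 7245.11 km.

7245 km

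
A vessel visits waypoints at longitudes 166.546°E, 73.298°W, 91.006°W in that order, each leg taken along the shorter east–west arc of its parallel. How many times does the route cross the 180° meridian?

1

Leg 1: +166.546° → -73.298°, shortest Δλ = 120.156° (east) — crosses 180°.
Leg 2: -73.298° → -91.006°, shortest Δλ = -17.708° (west) — does not cross 180°.
Total crossings: 1.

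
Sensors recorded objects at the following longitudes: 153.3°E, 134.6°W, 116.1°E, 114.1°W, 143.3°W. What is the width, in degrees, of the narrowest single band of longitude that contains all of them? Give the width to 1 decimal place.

Sort the longitudes: -143.3°, -134.6°, -114.1°, +116.1°, +153.3°.
Eastward gaps between consecutive values (wrapping around): 8.7°, 20.5°, 230.2°, 37.2°, 63.4°.
Largest gap = 230.2° ⇒ minimal covering band is its complement: 360° − 230.2° = 129.8°.
Band runs from +116.1° eastward to -114.1°, crossing the antimeridian.

129.8°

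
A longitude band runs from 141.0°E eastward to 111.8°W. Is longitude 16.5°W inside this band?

Band width going east from +141.0° to -111.8°: ((-111.8 − 141.0) mod 360) = 107.2°.
Offset of -16.5° east of the west edge: ((-16.5 − 141.0) mod 360) = 202.5°.
202.5° > 107.2° ⇒ outside.

No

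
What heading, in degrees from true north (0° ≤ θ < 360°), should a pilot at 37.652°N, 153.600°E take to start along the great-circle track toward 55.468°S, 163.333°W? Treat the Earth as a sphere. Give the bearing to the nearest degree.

157°

Δλ = -163.333 − 153.600 = -316.933°; wrapped into (−180°, 180°]: 43.067°.
θ = atan2( sin Δλ · cos φ₂ , cos φ₁ · sin φ₂ − sin φ₁ · cos φ₂ · cos Δλ )
  = atan2(0.38709, -0.90522) = 156.848° → normalised to [0°, 360°): 156.848°.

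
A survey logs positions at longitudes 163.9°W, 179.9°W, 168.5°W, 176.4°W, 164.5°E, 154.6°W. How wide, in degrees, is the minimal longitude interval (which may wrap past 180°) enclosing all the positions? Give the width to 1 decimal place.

Sort the longitudes: -179.9°, -176.4°, -168.5°, -163.9°, -154.6°, +164.5°.
Eastward gaps between consecutive values (wrapping around): 3.5°, 7.9°, 4.6°, 9.3°, 319.1°, 15.6°.
Largest gap = 319.1° ⇒ minimal covering band is its complement: 360° − 319.1° = 40.9°.
Band runs from +164.5° eastward to -154.6°, crossing the antimeridian.

40.9°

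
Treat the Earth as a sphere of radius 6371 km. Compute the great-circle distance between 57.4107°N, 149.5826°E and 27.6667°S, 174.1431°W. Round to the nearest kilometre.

10050 km

Δλ = -174.1431 − 149.5826 = -323.7257°; wrapped into (−180°, 180°]: 36.2743°.
Δφ = -27.6667 − 57.4107 = -85.0774°.
a = sin²(Δφ/2) + cos φ₁ · cos φ₂ · sin²(Δλ/2) = 0.503321.
c = 2·atan2(√a, √(1−a)) = 1.57744 rad → d = 6371·c ≈ 10049.86 km.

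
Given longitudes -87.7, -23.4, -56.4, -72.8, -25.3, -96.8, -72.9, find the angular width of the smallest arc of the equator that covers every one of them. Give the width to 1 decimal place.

73.4°

Sort the longitudes: -96.8°, -87.7°, -72.9°, -72.8°, -56.4°, -25.3°, -23.4°.
Eastward gaps between consecutive values (wrapping around): 9.1°, 14.8°, 0.1°, 16.4°, 31.1°, 1.9°, 286.6°.
Largest gap = 286.6° ⇒ minimal covering band is its complement: 360° − 286.6° = 73.4°.
Band runs from -96.8° eastward to -23.4°.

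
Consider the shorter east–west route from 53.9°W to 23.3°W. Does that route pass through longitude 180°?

No

Signed shortest Δλ = ((-23.3 − -53.9 + 180) mod 360) − 180 = 30.6°.
Going east by 30.6° from -53.9° reaches -23.3° without touching 180°.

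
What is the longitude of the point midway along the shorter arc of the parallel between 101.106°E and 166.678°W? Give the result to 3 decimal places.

147.214°E

Signed shortest Δλ from +101.106° to -166.678° is +92.216°.
Midpoint longitude = +101.106° + (+92.216°)/2 = +101.106° + 46.108° = +147.214°.
(The naïve average (+101.106 + -166.678)/2 = -32.786° is on the wrong side of the globe.)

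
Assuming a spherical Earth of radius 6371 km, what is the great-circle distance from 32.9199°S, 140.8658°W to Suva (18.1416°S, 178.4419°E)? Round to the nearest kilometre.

Δλ = 178.4419 − -140.8658 = 319.3077°; wrapped into (−180°, 180°]: -40.6923°.
Δφ = -18.1416 − -32.9199 = 14.7783°.
a = sin²(Δφ/2) + cos φ₁ · cos φ₂ · sin²(Δλ/2) = 0.112973.
c = 2·atan2(√a, √(1−a)) = 0.68558 rad → d = 6371·c ≈ 4367.82 km.

4368 km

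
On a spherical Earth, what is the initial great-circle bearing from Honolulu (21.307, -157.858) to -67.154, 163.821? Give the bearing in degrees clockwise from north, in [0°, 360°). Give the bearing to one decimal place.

Δλ = 163.821 − -157.858 = 321.679°; wrapped into (−180°, 180°]: -38.321°.
θ = atan2( sin Δλ · cos φ₂ , cos φ₁ · sin φ₂ − sin φ₁ · cos φ₂ · cos Δλ )
  = atan2(-0.24074, -0.96924) = -166.051° → normalised to [0°, 360°): 193.949°.

193.9°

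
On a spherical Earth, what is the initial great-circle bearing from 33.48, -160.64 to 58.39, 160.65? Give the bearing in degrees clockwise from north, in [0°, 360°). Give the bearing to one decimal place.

325.9°

Δλ = 160.65 − -160.64 = 321.29°; wrapped into (−180°, 180°]: -38.71°.
θ = atan2( sin Δλ · cos φ₂ , cos φ₁ · sin φ₂ − sin φ₁ · cos φ₂ · cos Δλ )
  = atan2(-0.32778, 0.48471) = -34.068° → normalised to [0°, 360°): 325.932°.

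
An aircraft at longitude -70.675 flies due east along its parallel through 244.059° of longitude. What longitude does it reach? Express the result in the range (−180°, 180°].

Start at -70.675°; shift +244.059° → +173.384°.
+173.384° already lies in (−180°, 180°].

+173.384°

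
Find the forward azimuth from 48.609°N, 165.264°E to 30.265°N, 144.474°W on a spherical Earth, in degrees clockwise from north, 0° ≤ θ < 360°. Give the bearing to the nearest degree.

97°

Δλ = -144.474 − 165.264 = -309.738°; wrapped into (−180°, 180°]: 50.262°.
θ = atan2( sin Δλ · cos φ₂ , cos φ₁ · sin φ₂ − sin φ₁ · cos φ₂ · cos Δλ )
  = atan2(0.66417, -0.08099) = 96.952° → normalised to [0°, 360°): 96.952°.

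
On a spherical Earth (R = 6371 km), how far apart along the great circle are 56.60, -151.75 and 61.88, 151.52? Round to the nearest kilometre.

3171 km

Δλ = 151.52 − -151.75 = 303.27°; wrapped into (−180°, 180°]: -56.73°.
Δφ = 61.88 − 56.60 = 5.28°.
a = sin²(Δφ/2) + cos φ₁ · cos φ₂ · sin²(Δλ/2) = 0.060682.
c = 2·atan2(√a, √(1−a)) = 0.49780 rad → d = 6371·c ≈ 3171.47 km.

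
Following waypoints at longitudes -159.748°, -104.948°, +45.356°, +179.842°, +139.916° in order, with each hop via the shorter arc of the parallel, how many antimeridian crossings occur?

0

Leg 1: -159.748° → -104.948°, shortest Δλ = 54.8° (east) — does not cross 180°.
Leg 2: -104.948° → +45.356°, shortest Δλ = 150.304° (east) — does not cross 180°.
Leg 3: +45.356° → +179.842°, shortest Δλ = 134.486° (east) — does not cross 180°.
Leg 4: +179.842° → +139.916°, shortest Δλ = -39.926° (west) — does not cross 180°.
Total crossings: 0.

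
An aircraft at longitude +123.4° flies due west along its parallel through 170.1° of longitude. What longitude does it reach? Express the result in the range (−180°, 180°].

-46.7°

Start at +123.4°; shift −170.1° → -46.7°.
-46.7° already lies in (−180°, 180°].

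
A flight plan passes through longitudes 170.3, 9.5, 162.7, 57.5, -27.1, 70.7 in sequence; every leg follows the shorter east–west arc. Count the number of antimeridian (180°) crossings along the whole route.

0

Leg 1: +170.3° → +9.5°, shortest Δλ = -160.8° (west) — does not cross 180°.
Leg 2: +9.5° → +162.7°, shortest Δλ = 153.2° (east) — does not cross 180°.
Leg 3: +162.7° → +57.5°, shortest Δλ = -105.2° (west) — does not cross 180°.
Leg 4: +57.5° → -27.1°, shortest Δλ = -84.6° (west) — does not cross 180°.
Leg 5: -27.1° → +70.7°, shortest Δλ = 97.8° (east) — does not cross 180°.
Total crossings: 0.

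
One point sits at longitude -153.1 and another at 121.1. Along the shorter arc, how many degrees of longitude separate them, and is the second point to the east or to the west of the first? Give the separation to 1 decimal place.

Raw difference: 121.1 − -153.1 = 274.2°.
Normalise into (−180°, 180°]: 274.2° − 360° = -85.8°.
Negative ⇒ the second point lies to the west; separation 85.8°.

85.8° west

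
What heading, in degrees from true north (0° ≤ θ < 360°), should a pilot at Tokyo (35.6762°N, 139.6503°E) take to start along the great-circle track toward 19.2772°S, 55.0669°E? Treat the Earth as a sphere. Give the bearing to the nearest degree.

Δλ = 55.0669 − 139.6503 = -84.5834°.
θ = atan2( sin Δλ · cos φ₂ , cos φ₁ · sin φ₂ − sin φ₁ · cos φ₂ · cos Δλ )
  = atan2(-0.93972, -0.32015) = -108.813° → normalised to [0°, 360°): 251.187°.

251°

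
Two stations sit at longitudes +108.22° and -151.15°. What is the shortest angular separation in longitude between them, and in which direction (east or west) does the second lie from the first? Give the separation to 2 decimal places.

100.63° east

Raw difference: -151.15 − 108.22 = -259.37°.
Normalise into (−180°, 180°]: -259.37° + 360° = 100.63°.
Positive ⇒ the second point lies to the east; separation 100.63°.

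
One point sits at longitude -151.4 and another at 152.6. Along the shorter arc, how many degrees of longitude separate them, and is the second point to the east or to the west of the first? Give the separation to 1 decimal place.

56.0° west

Raw difference: 152.6 − -151.4 = 304.0°.
Normalise into (−180°, 180°]: 304.0° − 360° = -56.0°.
Negative ⇒ the second point lies to the west; separation 56.0°.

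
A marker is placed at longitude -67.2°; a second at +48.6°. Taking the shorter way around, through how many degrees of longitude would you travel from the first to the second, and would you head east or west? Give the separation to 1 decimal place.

115.8° east

Raw difference: 48.6 − -67.2 = 115.8°.
Normalise into (−180°, 180°]: 115.8° stays 115.8°.
Positive ⇒ the second point lies to the east; separation 115.8°.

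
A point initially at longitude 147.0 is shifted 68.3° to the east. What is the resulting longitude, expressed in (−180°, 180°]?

Start at +147.0°; shift +68.3° → +215.3°.
+215.3° lies outside (−180°, 180°]; subtract 360° → -144.7°.

-144.7°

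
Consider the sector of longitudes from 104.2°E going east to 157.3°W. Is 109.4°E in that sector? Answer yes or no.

Band width going east from +104.2° to -157.3°: ((-157.3 − 104.2) mod 360) = 98.5°.
Offset of +109.4° east of the west edge: ((109.4 − 104.2) mod 360) = 5.2°.
5.2° ≤ 98.5° ⇒ inside.

Yes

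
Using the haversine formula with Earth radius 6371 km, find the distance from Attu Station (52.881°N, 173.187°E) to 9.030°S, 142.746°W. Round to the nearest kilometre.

8046 km

Δλ = -142.746 − 173.187 = -315.933°; wrapped into (−180°, 180°]: 44.067°.
Δφ = -9.030 − 52.881 = -61.911°.
a = sin²(Δφ/2) + cos φ₁ · cos φ₂ · sin²(Δλ/2) = 0.348457.
c = 2·atan2(√a, √(1−a)) = 1.26287 rad → d = 6371·c ≈ 8045.72 km.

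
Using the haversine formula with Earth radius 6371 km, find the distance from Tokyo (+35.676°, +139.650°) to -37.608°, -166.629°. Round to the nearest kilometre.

Δλ = -166.629 − 139.650 = -306.279°; wrapped into (−180°, 180°]: 53.721°.
Δφ = -37.608 − 35.676 = -73.284°.
a = sin²(Δφ/2) + cos φ₁ · cos φ₂ · sin²(Δλ/2) = 0.487557.
c = 2·atan2(√a, √(1−a)) = 1.54591 rad → d = 6371·c ≈ 9848.98 km.

9849 km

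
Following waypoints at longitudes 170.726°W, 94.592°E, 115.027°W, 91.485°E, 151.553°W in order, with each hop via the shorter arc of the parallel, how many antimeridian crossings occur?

Leg 1: -170.726° → +94.592°, shortest Δλ = -94.682° (west) — crosses 180°.
Leg 2: +94.592° → -115.027°, shortest Δλ = 150.381° (east) — crosses 180°.
Leg 3: -115.027° → +91.485°, shortest Δλ = -153.488° (west) — crosses 180°.
Leg 4: +91.485° → -151.553°, shortest Δλ = 116.962° (east) — crosses 180°.
Total crossings: 4.

4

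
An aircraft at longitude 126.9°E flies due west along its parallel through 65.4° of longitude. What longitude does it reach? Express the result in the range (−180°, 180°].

61.5°E

Start at +126.9°; shift −65.4° → +61.5°.
+61.5° already lies in (−180°, 180°].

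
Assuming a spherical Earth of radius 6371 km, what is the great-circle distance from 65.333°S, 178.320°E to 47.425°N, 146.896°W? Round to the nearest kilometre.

Δλ = -146.896 − 178.320 = -325.216°; wrapped into (−180°, 180°]: 34.784°.
Δφ = 47.425 − -65.333 = 112.758°.
a = sin²(Δφ/2) + cos φ₁ · cos φ₂ · sin²(Δλ/2) = 0.718647.
c = 2·atan2(√a, √(1−a)) = 2.02338 rad → d = 6371·c ≈ 12890.98 km.

12891 km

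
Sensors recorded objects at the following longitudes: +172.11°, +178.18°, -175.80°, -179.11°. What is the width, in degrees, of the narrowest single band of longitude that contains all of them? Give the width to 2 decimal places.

12.09°

Sort the longitudes: -179.11°, -175.80°, +172.11°, +178.18°.
Eastward gaps between consecutive values (wrapping around): 3.31°, 347.91°, 6.07°, 2.71°.
Largest gap = 347.91° ⇒ minimal covering band is its complement: 360° − 347.91° = 12.09°.
Band runs from +172.11° eastward to -175.80°, crossing the antimeridian.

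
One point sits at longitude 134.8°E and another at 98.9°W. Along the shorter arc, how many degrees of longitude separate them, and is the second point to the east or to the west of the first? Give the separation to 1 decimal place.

Raw difference: -98.9 − 134.8 = -233.7°.
Normalise into (−180°, 180°]: -233.7° + 360° = 126.3°.
Positive ⇒ the second point lies to the east; separation 126.3°.

126.3° east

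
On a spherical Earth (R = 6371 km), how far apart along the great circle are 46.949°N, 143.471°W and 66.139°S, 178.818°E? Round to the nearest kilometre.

Δλ = 178.818 − -143.471 = 322.289°; wrapped into (−180°, 180°]: -37.711°.
Δφ = -66.139 − 46.949 = -113.088°.
a = sin²(Δφ/2) + cos φ₁ · cos φ₂ · sin²(Δλ/2) = 0.724915.
c = 2·atan2(√a, √(1−a)) = 2.03737 rad → d = 6371·c ≈ 12980.09 km.

12980 km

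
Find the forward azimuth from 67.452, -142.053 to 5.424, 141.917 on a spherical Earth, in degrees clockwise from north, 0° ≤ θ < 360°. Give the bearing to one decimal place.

259.1°

Δλ = 141.917 − -142.053 = 283.970°; wrapped into (−180°, 180°]: -76.030°.
θ = atan2( sin Δλ · cos φ₂ , cos φ₁ · sin φ₂ − sin φ₁ · cos φ₂ · cos Δλ )
  = atan2(-0.96608, -0.18572) = -100.882° → normalised to [0°, 360°): 259.118°.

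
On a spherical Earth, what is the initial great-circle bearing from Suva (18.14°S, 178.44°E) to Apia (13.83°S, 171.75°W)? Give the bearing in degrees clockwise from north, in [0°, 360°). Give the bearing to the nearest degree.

67°

Δλ = -171.75 − 178.44 = -350.19°; wrapped into (−180°, 180°]: 9.81°.
θ = atan2( sin Δλ · cos φ₂ , cos φ₁ · sin φ₂ − sin φ₁ · cos φ₂ · cos Δλ )
  = atan2(0.16544, 0.07073) = 66.852° → normalised to [0°, 360°): 66.852°.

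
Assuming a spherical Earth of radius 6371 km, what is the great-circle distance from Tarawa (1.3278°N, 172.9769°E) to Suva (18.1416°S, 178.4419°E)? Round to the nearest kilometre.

2246 km

Δλ = 178.4419 − 172.9769 = 5.4650°.
Δφ = -18.1416 − 1.3278 = -19.4694°.
a = sin²(Δφ/2) + cos φ₁ · cos φ₂ · sin²(Δλ/2) = 0.030749.
c = 2·atan2(√a, √(1−a)) = 0.35253 rad → d = 6371·c ≈ 2245.98 km.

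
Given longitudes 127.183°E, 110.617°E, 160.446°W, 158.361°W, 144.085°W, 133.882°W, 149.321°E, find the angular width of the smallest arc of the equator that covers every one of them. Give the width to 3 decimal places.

Sort the longitudes: -160.446°, -158.361°, -144.085°, -133.882°, +110.617°, +127.183°, +149.321°.
Eastward gaps between consecutive values (wrapping around): 2.085°, 14.276°, 10.203°, 244.499°, 16.566°, 22.138°, 50.233°.
Largest gap = 244.499° ⇒ minimal covering band is its complement: 360° − 244.499° = 115.501°.
Band runs from +110.617° eastward to -133.882°, crossing the antimeridian.

115.501°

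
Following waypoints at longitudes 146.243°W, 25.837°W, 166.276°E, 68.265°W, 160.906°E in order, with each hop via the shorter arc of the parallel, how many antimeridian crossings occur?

3

Leg 1: -146.243° → -25.837°, shortest Δλ = 120.406° (east) — does not cross 180°.
Leg 2: -25.837° → +166.276°, shortest Δλ = -167.887° (west) — crosses 180°.
Leg 3: +166.276° → -68.265°, shortest Δλ = 125.459° (east) — crosses 180°.
Leg 4: -68.265° → +160.906°, shortest Δλ = -130.829° (west) — crosses 180°.
Total crossings: 3.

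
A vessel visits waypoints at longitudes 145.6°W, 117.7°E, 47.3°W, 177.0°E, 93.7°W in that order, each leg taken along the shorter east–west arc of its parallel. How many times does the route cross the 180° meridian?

3

Leg 1: -145.6° → +117.7°, shortest Δλ = -96.7° (west) — crosses 180°.
Leg 2: +117.7° → -47.3°, shortest Δλ = -165.0° (west) — does not cross 180°.
Leg 3: -47.3° → +177.0°, shortest Δλ = -135.7° (west) — crosses 180°.
Leg 4: +177.0° → -93.7°, shortest Δλ = 89.3° (east) — crosses 180°.
Total crossings: 3.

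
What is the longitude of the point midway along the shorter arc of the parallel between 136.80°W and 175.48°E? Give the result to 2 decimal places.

Signed shortest Δλ from -136.80° to +175.48° is -47.72°.
Midpoint longitude = -136.80° + (-47.72°)/2 = -136.80° − 23.86° = -160.66°.
(The naïve average (-136.80 + +175.48)/2 = 19.34° is on the wrong side of the globe.)

160.66°W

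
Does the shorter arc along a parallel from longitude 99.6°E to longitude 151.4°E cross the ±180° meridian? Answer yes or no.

No

Signed shortest Δλ = ((151.4 − 99.6 + 180) mod 360) − 180 = 51.8°.
Going east by 51.8° from +99.6° reaches +151.4° without touching 180°.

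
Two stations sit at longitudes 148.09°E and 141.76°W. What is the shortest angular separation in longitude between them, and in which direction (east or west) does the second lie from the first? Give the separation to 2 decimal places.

Raw difference: -141.76 − 148.09 = -289.85°.
Normalise into (−180°, 180°]: -289.85° + 360° = 70.15°.
Positive ⇒ the second point lies to the east; separation 70.15°.

70.15° east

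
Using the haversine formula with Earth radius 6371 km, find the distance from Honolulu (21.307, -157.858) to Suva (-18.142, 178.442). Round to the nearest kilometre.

5090 km

Δλ = 178.442 − -157.858 = 336.300°; wrapped into (−180°, 180°]: -23.700°.
Δφ = -18.142 − 21.307 = -39.449°.
a = sin²(Δφ/2) + cos φ₁ · cos φ₂ · sin²(Δλ/2) = 0.151238.
c = 2·atan2(√a, √(1−a)) = 0.79886 rad → d = 6371·c ≈ 5089.54 km.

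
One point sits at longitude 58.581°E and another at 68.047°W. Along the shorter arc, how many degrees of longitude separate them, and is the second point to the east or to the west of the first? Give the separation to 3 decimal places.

126.628° west

Raw difference: -68.047 − 58.581 = -126.628°.
Normalise into (−180°, 180°]: -126.628° stays -126.628°.
Negative ⇒ the second point lies to the west; separation 126.628°.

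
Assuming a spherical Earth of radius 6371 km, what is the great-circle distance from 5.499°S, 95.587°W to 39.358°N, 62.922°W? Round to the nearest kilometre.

Δλ = -62.922 − -95.587 = 32.665°.
Δφ = 39.358 − -5.499 = 44.857°.
a = sin²(Δφ/2) + cos φ₁ · cos φ₂ · sin²(Δλ/2) = 0.206428.
c = 2·atan2(√a, √(1−a)) = 0.94327 rad → d = 6371·c ≈ 6009.58 km.

6010 km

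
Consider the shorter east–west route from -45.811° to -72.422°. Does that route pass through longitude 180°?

Signed shortest Δλ = ((-72.422 − -45.811 + 180) mod 360) − 180 = -26.611°.
Going west by 26.611° from -45.811° reaches -72.422° without touching 180°.

No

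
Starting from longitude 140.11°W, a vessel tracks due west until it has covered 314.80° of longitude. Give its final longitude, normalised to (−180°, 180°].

Start at -140.11°; shift −314.80° → -454.91°.
-454.91° lies outside (−180°, 180°]; add 360° → -94.91°.

94.91°W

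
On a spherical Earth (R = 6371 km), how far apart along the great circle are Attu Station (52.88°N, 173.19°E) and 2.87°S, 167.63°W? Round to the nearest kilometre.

6454 km

Δλ = -167.63 − 173.19 = -340.82°; wrapped into (−180°, 180°]: 19.18°.
Δφ = -2.87 − 52.88 = -55.75°.
a = sin²(Δφ/2) + cos φ₁ · cos φ₂ · sin²(Δλ/2) = 0.235326.
c = 2·atan2(√a, √(1−a)) = 1.01296 rad → d = 6371·c ≈ 6453.60 km.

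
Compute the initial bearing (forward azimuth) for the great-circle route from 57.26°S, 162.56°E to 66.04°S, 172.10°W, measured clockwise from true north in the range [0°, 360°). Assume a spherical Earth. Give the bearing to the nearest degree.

Δλ = -172.10 − 162.56 = -334.66°; wrapped into (−180°, 180°]: 25.34°.
θ = atan2( sin Δλ · cos φ₂ , cos φ₁ · sin φ₂ − sin φ₁ · cos φ₂ · cos Δλ )
  = atan2(0.17381, -0.18551) = 136.865° → normalised to [0°, 360°): 136.865°.

137°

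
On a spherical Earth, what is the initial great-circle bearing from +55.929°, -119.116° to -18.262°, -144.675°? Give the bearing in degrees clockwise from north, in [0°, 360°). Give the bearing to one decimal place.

Δλ = -144.675 − -119.116 = -25.559°.
θ = atan2( sin Δλ · cos φ₂ , cos φ₁ · sin φ₂ − sin φ₁ · cos φ₂ · cos Δλ )
  = atan2(-0.40971, -0.88520) = -155.163° → normalised to [0°, 360°): 204.837°.

204.8°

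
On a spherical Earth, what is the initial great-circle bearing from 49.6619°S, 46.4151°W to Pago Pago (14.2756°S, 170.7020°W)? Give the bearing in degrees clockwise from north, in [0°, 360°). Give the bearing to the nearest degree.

234°

Δλ = -170.7020 − -46.4151 = -124.2869°.
θ = atan2( sin Δλ · cos φ₂ , cos φ₁ · sin φ₂ − sin φ₁ · cos φ₂ · cos Δλ )
  = atan2(-0.80071, -0.57575) = -125.718° → normalised to [0°, 360°): 234.282°.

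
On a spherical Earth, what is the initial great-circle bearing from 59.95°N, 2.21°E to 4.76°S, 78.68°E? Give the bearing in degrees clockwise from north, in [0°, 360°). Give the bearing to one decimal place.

104.1°

Δλ = 78.68 − 2.21 = 76.47°.
θ = atan2( sin Δλ · cos φ₂ , cos φ₁ · sin φ₂ − sin φ₁ · cos φ₂ · cos Δλ )
  = atan2(0.96889, -0.24336) = 104.100° → normalised to [0°, 360°): 104.100°.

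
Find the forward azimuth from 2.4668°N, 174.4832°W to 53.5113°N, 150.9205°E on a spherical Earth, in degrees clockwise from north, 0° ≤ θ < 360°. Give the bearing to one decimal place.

336.7°

Δλ = 150.9205 − -174.4832 = 325.4037°; wrapped into (−180°, 180°]: -34.5963°.
θ = atan2( sin Δλ · cos φ₂ , cos φ₁ · sin φ₂ − sin φ₁ · cos φ₂ · cos Δλ )
  = atan2(-0.33764, 0.78216) = -23.349° → normalised to [0°, 360°): 336.651°.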